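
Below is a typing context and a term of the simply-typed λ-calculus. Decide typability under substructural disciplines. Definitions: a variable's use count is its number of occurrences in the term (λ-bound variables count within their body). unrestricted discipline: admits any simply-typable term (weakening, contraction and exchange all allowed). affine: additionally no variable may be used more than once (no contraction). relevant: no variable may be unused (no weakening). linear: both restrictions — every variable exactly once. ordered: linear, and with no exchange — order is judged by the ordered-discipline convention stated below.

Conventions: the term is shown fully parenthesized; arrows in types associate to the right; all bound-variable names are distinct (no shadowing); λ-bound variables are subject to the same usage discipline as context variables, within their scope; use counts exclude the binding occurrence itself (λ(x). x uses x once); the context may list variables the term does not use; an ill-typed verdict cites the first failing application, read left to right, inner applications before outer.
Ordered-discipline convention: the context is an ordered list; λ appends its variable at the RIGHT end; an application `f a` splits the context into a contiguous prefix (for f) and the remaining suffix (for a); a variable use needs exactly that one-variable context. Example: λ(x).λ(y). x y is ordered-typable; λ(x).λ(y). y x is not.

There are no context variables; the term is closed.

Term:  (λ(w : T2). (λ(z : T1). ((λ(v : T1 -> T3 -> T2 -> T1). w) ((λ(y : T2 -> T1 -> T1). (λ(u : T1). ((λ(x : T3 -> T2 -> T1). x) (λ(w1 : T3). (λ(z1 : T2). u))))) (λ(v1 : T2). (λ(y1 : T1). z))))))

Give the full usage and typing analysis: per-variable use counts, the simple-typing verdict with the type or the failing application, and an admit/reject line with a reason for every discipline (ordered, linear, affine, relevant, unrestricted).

usage: w (bound): 1×, z (bound): 1×, v (bound): 0×, y (bound): 0×, u (bound): 1×, x (bound): 1×, w1 (bound): 0×, z1 (bound): 0×, v1 (bound): 0×, y1 (bound): 0×
left-to-right use order: w, x, u, z
typing: well-typed at T2 -> T1 -> T2
ordered ✗ (v, y, w1, z1, v1, y1 never used (weakening))
linear ✗ (v, y, w1, z1, v1, y1 never used (weakening))
affine ✓ (none of w, z, v, y, u, x, w1, z1, v1, y1 used more than once)
relevant ✗ (v, y, w1, z1, v1, y1 never used (weakening))
unrestricted ✓ (typability at T2 -> T1 -> T2 is all that's needed)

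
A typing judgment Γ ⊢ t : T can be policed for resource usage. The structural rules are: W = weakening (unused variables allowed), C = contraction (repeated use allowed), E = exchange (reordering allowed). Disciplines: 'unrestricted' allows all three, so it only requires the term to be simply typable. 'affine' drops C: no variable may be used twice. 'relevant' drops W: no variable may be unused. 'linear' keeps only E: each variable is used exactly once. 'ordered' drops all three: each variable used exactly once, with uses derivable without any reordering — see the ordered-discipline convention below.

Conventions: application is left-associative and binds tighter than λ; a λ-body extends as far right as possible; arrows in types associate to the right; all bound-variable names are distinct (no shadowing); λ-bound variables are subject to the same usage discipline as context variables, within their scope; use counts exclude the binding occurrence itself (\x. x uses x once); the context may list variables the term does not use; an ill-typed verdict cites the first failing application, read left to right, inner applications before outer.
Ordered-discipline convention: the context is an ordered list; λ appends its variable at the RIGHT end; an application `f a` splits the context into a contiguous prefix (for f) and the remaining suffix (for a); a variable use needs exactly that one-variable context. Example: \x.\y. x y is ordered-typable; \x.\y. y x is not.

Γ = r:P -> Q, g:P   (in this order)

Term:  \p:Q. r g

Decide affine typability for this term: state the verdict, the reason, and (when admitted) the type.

yes — r, g, p: no repeats, contraction unneeded; term : Q -> Q
usage: r: 1×; g: 1×; p (bound): 0×
left-to-right use order: r, g
typing: ✓ — Q -> Q
summary: ordered ✗, linear ✗, affine ✓, relevant ✗, unrestricted ✓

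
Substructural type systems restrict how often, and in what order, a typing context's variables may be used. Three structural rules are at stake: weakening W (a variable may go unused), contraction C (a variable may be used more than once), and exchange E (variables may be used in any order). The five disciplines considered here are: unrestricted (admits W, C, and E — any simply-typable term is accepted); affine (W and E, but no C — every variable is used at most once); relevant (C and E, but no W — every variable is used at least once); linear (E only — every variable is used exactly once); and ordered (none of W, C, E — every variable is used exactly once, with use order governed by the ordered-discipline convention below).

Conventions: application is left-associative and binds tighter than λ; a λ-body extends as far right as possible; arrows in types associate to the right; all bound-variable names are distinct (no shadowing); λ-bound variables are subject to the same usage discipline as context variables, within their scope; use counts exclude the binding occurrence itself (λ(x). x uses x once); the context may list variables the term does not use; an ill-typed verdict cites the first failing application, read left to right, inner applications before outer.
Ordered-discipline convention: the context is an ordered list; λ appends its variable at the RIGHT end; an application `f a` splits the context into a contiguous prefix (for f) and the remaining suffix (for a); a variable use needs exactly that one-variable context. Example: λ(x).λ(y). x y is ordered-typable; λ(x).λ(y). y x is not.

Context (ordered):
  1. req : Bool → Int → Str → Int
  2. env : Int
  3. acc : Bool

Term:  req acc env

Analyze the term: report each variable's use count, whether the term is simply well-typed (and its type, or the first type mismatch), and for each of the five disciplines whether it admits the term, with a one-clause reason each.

counts: req=1, env=1, acc=1
uses in reading order: req, acc, env
typing: the term checks, with type Str → Int
ordered: ✗, no contiguous prefix/suffix split fits req, acc, env
linear: ✓, exactly-once usage across req, env, acc
affine: ✓, at most one use each (req, env, acc)
relevant: ✓, none of req, env, acc goes unused
unrestricted: ✓, simply typable at Str → Int; W, C, E all held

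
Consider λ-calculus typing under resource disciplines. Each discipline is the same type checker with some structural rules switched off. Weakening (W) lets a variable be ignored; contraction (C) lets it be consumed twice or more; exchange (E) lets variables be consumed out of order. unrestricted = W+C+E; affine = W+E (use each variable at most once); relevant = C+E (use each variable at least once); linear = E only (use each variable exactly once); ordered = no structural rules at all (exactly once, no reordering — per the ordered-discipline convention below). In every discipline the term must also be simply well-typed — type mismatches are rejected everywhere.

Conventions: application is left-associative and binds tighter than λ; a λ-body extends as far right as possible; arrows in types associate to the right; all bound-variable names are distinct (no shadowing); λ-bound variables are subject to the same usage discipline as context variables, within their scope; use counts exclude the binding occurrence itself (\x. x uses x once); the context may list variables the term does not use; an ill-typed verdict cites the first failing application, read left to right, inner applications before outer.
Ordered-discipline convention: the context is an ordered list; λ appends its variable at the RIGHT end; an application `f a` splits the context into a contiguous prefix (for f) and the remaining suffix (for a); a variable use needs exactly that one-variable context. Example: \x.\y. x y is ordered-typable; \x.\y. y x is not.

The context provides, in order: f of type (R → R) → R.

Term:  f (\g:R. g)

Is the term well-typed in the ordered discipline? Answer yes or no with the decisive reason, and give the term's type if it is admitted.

yes — one use each (f, g); ordered split holds; term : R
use counts: f ×1, g (λ-bound) ×1
left-to-right use order: f, g
typing: well-typed at R
summary: ordered ✓; linear ✓; affine ✓; relevant ✓; unrestricted ✓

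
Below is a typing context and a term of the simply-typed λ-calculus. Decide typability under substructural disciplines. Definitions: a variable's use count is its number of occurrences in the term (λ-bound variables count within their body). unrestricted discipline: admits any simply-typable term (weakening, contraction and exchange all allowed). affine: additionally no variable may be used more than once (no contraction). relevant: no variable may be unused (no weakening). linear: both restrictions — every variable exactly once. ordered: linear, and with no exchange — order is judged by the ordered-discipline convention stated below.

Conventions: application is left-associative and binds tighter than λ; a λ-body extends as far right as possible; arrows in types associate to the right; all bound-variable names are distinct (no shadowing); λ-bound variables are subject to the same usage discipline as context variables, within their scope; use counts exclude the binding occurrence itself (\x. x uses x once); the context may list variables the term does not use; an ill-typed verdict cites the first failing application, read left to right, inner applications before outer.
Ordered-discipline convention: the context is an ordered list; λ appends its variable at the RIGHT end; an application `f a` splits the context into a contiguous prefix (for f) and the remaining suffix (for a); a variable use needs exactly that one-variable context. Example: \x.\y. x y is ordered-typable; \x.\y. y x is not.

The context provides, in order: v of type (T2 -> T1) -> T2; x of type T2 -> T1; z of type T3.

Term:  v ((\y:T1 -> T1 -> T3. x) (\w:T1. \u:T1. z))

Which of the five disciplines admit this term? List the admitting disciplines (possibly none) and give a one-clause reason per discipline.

admitting disciplines: affine, unrestricted
use counts: v=1, x=1, z=1, y (bound)=0, w (bound)=0, u (bound)=0
use order (left to right): v, x, z
typing: the term checks, with type T2
ordered ✗ (y, w, u left unused)
linear ✗ (y, w, u left unused)
affine ✓ (none of v, x, z, y, w, u used more than once)
relevant ✗ (y, w, u left unused)
unrestricted ✓ (simply typable at T2; W, C, E all held)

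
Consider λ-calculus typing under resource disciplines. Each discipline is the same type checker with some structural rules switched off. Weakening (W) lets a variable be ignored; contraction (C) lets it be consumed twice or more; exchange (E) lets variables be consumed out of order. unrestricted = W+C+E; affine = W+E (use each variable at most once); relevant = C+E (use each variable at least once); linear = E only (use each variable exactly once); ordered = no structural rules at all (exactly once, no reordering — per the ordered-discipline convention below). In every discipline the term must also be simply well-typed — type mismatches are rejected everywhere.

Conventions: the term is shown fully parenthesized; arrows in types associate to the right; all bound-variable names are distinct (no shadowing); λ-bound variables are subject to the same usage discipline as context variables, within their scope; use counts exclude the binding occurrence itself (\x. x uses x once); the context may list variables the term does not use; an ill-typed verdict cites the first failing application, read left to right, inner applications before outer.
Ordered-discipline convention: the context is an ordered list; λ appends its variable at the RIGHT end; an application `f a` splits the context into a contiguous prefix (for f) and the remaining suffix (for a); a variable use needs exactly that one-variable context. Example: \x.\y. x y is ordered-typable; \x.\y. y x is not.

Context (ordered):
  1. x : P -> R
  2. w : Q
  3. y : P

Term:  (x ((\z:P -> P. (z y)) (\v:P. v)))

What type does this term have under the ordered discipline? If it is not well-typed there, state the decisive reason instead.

not well-typed under ordered — w never used (weakening)
counts: x: 1×, w: 0×, y: 1×, z [bound]: 1×, v [bound]: 1×
left-to-right use order: x, z, y, v
typing: well-typed at R
per-discipline verdicts: ordered ✗ | linear ✗ | affine ✓ | relevant ✗ | unrestricted ✓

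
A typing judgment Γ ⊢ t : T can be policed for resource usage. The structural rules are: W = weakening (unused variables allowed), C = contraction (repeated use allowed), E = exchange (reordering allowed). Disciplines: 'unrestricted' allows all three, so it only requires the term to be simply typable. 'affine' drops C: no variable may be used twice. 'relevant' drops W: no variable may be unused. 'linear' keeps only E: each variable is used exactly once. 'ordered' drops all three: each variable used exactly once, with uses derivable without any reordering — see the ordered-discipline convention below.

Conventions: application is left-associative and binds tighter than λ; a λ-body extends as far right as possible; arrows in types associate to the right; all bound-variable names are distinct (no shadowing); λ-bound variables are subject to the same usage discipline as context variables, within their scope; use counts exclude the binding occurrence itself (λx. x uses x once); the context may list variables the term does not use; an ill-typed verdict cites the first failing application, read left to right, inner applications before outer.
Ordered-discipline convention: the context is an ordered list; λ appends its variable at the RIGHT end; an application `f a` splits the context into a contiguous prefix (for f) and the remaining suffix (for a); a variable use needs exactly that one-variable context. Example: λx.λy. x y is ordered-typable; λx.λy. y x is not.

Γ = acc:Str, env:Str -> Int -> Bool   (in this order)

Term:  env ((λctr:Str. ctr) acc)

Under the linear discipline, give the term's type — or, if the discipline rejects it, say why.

term : Int -> Bool
usage: acc: 1×, env: 1×, ctr (λ-bound): 1×
use order (left to right): env, ctr, acc
typing: the term checks, with type Int -> Bool
all disciplines: ordered ✗ | linear ✓ | affine ✓ | relevant ✓ | unrestricted ✓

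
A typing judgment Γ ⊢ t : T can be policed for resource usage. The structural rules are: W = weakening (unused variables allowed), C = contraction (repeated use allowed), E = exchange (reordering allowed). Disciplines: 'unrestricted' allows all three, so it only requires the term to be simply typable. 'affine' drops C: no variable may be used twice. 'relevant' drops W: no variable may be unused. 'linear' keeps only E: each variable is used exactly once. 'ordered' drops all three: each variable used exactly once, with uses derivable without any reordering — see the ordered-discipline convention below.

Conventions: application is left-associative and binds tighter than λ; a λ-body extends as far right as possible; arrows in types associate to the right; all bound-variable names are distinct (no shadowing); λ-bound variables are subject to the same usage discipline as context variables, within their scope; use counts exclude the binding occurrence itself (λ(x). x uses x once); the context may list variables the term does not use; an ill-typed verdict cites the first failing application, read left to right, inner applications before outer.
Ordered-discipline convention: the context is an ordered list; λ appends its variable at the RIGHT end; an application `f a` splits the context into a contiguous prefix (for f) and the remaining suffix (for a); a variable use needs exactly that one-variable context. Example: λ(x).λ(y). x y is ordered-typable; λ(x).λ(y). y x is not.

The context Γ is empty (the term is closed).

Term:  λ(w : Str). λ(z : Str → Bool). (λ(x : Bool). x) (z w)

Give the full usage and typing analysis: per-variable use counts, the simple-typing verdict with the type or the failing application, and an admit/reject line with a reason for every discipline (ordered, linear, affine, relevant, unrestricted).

usage: w [bound]: 1, z [bound]: 1, x [bound]: 1
order of uses: x, z, w
typing: well-typed at Str → (Str → Bool) → Bool
ordered ✗ (use order x, z, w needs exchange)
linear ✓ (single use per variable (w, z, x))
affine ✓ (no duplicate uses among w, z, x)
relevant ✓ (every one of w, z, x appears)
unrestricted ✓ (well-typed at Str → (Str → Bool) → Bool; no restrictions here)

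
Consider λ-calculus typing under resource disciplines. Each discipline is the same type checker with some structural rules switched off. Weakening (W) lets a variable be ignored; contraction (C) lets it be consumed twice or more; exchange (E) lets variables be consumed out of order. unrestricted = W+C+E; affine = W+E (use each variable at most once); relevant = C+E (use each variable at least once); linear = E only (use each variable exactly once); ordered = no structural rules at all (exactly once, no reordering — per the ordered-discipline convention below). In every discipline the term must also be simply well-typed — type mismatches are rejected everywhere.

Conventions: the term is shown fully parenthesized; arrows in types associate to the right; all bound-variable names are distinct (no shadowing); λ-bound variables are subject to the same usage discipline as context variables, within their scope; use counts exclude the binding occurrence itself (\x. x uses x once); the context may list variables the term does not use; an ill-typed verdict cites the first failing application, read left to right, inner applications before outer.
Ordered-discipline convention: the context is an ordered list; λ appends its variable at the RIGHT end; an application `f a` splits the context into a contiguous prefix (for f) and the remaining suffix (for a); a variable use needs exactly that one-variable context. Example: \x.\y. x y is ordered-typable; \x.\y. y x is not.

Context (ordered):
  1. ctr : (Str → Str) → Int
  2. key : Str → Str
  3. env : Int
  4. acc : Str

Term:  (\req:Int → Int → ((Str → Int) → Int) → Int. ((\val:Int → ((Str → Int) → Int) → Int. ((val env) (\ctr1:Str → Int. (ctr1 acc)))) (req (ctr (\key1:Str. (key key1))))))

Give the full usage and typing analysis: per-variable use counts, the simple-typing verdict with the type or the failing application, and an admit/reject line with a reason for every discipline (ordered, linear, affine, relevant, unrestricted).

variable uses: ctr=1; key=1; env=1; acc=1; req (bound)=1; val (bound)=1; ctr1 (bound)=1; key1 (bound)=1
left-to-right use order: val, env, ctr1, acc, req, ctr, key, key1
typing: well-typed at (Int → Int → ((Str → Int) → Int) → Int) → Int
ordered: ✗ — no ordered split (uses run val, env, ctr1, acc, req, ctr, key, key1)
linear: ✓ — exactly-once usage across ctr, key, env, acc, req, val, ctr1, key1
affine: ✓ — no duplicate uses among ctr, key, env, acc, req, val, ctr1, key1
relevant: ✓ — ctr, key, env, acc, req, val, ctr1, key1: all used, weakening unneeded
unrestricted: ✓ — simply typable at (Int → Int → ((Str → Int) → Int) → Int) → Int; W, C, E all held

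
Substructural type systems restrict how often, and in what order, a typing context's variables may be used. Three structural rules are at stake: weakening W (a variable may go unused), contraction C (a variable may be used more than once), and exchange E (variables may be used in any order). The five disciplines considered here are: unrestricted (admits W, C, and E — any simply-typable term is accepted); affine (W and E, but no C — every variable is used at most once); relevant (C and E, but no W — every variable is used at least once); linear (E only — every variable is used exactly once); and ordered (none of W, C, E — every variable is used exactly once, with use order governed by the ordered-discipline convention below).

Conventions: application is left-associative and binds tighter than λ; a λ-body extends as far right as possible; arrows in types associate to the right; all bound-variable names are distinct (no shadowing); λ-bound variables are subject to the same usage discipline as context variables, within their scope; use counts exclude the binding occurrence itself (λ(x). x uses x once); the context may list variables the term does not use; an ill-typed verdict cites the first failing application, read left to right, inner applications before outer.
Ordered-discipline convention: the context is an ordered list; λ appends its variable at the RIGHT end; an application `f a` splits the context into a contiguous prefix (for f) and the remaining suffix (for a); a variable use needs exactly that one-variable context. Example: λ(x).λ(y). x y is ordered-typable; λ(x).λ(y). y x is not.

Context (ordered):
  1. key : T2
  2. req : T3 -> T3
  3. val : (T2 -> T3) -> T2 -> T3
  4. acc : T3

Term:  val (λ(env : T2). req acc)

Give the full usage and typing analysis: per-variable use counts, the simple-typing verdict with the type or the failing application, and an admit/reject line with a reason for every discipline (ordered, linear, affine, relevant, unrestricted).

counts: key=0, req=1, val=1, acc=1, env (λ-bound)=0
uses in reading order: val, req, acc
typing: well-typed — term : T2 -> T3
ordered ✗ (key, env never used (weakening))
linear ✗ (key, env never used (weakening))
affine ✓ (at most one use each (key, req, val, acc, env))
relevant ✗ (key, env never used (weakening))
unrestricted ✓ (simply typable at T2 -> T3; W, C, E all held)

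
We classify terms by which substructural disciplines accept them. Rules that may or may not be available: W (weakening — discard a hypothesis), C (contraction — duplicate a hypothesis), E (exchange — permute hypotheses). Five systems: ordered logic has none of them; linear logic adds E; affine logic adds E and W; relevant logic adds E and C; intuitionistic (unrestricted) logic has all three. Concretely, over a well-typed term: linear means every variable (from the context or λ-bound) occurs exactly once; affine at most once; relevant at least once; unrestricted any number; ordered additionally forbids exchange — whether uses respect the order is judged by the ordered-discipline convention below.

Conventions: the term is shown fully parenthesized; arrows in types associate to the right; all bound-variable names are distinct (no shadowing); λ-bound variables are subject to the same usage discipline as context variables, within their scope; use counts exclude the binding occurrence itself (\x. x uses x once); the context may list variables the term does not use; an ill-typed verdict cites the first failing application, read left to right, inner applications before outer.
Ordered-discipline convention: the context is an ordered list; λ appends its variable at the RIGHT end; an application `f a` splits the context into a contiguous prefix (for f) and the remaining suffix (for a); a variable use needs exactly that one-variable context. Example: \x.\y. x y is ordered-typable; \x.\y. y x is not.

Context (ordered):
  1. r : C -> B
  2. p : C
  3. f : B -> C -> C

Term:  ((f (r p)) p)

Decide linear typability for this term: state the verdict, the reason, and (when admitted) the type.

no — uses contraction: p ×2
use counts: r: 1; p: 2; f: 1
order of uses: f, r, p, p
typing: the term checks, with type C
per-discipline verdicts: ordered ✗, linear ✗, affine ✗, relevant ✓, unrestricted ✓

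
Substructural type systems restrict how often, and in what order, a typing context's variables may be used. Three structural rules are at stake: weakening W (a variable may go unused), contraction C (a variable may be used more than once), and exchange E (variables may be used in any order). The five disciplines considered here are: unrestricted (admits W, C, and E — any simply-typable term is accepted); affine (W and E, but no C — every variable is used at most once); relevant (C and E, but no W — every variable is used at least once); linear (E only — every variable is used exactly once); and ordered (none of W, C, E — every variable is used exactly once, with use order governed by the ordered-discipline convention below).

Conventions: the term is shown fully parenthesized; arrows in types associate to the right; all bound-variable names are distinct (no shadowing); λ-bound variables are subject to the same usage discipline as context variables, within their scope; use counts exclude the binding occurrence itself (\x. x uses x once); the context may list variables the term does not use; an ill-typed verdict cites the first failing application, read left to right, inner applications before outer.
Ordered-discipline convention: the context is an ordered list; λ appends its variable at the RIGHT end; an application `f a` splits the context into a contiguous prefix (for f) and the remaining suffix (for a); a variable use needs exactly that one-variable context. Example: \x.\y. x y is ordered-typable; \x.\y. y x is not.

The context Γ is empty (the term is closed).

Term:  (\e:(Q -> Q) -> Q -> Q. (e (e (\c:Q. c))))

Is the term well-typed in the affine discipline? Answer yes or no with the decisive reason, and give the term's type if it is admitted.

no — uses contraction: e ×2
variable uses: e (λ-bound): 2; c (λ-bound): 1
order of uses: e, e, c
typing: well-typed — term : ((Q -> Q) -> Q -> Q) -> Q -> Q
summary: ordered ✗ · linear ✗ · affine ✗ · relevant ✓ · unrestricted ✓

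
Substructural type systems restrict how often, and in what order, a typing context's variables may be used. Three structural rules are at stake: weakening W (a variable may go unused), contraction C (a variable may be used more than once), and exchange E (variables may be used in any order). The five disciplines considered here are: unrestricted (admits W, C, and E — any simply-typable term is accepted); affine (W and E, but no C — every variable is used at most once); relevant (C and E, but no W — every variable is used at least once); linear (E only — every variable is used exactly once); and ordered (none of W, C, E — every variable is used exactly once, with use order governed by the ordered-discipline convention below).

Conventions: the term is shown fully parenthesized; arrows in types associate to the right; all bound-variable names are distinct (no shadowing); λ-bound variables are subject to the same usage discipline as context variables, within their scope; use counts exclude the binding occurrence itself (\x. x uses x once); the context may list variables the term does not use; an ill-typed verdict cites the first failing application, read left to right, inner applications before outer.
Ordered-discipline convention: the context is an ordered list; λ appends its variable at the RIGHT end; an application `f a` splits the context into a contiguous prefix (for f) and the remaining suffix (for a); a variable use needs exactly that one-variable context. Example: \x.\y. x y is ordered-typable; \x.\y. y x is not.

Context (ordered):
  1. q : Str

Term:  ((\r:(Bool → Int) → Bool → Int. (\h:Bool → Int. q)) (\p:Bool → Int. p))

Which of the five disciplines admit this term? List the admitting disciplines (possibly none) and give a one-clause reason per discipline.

accepted by: affine, unrestricted
counts: q: 1, r (λ-bound): 0, h (λ-bound): 0, p (λ-bound): 1
uses in reading order: q, p
typing: the term checks, with type (Bool → Int) → Str
ordered: ✗, r, h never used (weakening)
linear: ✗, r, h never used (weakening)
affine: ✓, at most one use each (q, r, h, p)
relevant: ✗, r, h never used (weakening)
unrestricted: ✓, simply typable at (Bool → Int) → Str; W, C, E all held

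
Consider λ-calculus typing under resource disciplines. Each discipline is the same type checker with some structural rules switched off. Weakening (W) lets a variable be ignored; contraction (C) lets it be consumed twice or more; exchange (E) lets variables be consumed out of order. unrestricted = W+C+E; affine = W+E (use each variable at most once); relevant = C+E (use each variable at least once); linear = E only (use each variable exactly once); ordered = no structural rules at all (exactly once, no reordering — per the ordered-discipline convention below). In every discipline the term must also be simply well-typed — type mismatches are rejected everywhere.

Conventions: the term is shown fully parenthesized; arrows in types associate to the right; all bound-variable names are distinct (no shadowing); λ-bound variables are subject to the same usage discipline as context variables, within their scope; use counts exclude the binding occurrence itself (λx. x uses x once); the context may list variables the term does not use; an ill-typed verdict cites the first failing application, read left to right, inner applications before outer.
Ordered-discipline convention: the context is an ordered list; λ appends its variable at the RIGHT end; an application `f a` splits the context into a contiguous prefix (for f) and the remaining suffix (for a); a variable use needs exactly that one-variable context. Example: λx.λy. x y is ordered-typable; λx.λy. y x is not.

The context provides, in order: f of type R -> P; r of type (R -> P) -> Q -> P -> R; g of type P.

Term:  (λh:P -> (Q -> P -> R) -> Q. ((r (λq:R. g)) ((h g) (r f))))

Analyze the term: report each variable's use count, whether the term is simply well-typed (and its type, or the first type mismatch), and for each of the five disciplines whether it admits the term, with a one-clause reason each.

usage: f: 1×, r: 2×, g: 2×, h [bound]: 1×, q [bound]: 0×
left-to-right use order: r, g, h, g, r, f
typing: the term checks, with type (P -> (Q -> P -> R) -> Q) -> P -> R
ordered ✗ (repeated use of r ×2, g ×2; needs weakening: q unused)
linear ✗ (repeated use of r ×2, g ×2; needs weakening: q unused)
affine ✗ (repeated use of r ×2, g ×2)
relevant ✗ (needs weakening: q unused)
unrestricted ✓ (typability at (P -> (Q -> P -> R) -> Q) -> P -> R is all that's needed)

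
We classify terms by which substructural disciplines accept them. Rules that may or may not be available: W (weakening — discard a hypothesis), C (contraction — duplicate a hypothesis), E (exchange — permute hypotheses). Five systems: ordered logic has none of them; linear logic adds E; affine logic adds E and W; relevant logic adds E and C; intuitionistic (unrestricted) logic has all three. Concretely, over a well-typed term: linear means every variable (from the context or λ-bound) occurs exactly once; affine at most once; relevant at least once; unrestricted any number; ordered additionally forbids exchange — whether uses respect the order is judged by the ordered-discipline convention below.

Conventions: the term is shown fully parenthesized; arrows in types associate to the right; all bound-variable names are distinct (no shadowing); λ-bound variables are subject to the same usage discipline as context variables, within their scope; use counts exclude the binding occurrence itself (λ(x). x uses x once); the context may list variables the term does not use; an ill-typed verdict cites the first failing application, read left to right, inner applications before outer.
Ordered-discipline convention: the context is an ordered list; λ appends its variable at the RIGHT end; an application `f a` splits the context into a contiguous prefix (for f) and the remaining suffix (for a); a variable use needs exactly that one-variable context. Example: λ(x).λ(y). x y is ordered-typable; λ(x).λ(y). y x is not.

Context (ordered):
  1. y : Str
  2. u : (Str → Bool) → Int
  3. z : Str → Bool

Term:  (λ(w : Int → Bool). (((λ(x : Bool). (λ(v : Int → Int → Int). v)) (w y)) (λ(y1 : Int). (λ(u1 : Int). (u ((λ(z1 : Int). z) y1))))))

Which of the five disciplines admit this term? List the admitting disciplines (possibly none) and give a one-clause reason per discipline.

admitted in: none
usage: y=1, u=1, z=1, w (bound)=1, x (bound)=0, v (bound)=1, y1 (bound)=1, u1 (bound)=0, z1 (bound)=0
use order (left to right): v, w, y, u, z, y1
typing: ill-typed: a function awaiting Int gets Str
ordered: ✗ — a type mismatch blocks all five
linear: ✗ — the type mismatch rejects it
affine: ✗ — not simply typable
relevant: ✗ — fails simple typing
unrestricted: ✗ — a type mismatch blocks all five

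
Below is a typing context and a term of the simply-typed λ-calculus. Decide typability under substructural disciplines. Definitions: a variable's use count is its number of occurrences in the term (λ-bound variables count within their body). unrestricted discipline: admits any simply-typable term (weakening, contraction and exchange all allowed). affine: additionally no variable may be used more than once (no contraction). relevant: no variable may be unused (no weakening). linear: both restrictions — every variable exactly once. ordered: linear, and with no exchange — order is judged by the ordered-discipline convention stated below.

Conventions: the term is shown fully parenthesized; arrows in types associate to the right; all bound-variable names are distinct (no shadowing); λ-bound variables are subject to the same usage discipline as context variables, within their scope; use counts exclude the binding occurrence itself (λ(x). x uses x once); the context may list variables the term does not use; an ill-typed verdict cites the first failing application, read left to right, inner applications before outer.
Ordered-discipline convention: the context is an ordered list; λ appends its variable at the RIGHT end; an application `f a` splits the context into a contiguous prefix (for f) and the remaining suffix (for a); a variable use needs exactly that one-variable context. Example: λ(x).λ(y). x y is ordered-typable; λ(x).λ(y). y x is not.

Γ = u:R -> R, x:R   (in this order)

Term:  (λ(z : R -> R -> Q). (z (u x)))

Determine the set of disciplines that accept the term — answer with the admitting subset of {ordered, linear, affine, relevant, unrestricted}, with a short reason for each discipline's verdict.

admitting disciplines: linear, affine, relevant, unrestricted
use counts: u ×1, x ×1, z [bound] ×1
order of uses: z, u, x
typing: well-typed at (R -> R -> Q) -> R -> Q
ordered: ✗ — no ordered split (uses run z, u, x)
linear: ✓ — exactly-once usage across u, x, z
affine: ✓ — no duplicate uses among u, x, z
relevant: ✓ — at least one use each (u, x, z)
unrestricted: ✓ — typability at (R -> R -> Q) -> R -> Q is all that's needed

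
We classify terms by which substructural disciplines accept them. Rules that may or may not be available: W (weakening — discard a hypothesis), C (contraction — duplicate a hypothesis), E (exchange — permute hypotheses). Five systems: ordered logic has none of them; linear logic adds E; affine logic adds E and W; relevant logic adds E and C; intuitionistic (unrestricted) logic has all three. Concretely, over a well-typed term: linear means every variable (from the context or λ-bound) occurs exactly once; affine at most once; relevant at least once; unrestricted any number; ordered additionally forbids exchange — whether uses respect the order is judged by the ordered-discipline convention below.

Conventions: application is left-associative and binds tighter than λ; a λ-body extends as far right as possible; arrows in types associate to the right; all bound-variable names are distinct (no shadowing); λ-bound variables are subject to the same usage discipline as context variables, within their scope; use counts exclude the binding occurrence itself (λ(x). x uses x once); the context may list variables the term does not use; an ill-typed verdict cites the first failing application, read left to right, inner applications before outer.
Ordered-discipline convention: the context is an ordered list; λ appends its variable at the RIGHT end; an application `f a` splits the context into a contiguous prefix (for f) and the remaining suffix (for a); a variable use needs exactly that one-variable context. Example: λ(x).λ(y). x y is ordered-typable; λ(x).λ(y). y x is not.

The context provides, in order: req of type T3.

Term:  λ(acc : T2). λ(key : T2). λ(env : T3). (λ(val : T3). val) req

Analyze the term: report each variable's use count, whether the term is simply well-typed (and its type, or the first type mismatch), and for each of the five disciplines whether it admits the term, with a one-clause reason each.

variable uses: req=1; acc (bound)=0; key (bound)=0; env (bound)=0; val (bound)=1
use order (left to right): val, req
typing: well-typed at T2 -> T2 -> T3 -> T3
ordered: ✗ — unused: acc, key, env — weakening required
linear: ✗ — unused: acc, key, env — weakening required
affine: ✓ — at most one use each (req, acc, key, env, val)
relevant: ✗ — unused: acc, key, env — weakening required
unrestricted: ✓ — type-checks (T2 -> T2 -> T3 -> T3) and nothing is barred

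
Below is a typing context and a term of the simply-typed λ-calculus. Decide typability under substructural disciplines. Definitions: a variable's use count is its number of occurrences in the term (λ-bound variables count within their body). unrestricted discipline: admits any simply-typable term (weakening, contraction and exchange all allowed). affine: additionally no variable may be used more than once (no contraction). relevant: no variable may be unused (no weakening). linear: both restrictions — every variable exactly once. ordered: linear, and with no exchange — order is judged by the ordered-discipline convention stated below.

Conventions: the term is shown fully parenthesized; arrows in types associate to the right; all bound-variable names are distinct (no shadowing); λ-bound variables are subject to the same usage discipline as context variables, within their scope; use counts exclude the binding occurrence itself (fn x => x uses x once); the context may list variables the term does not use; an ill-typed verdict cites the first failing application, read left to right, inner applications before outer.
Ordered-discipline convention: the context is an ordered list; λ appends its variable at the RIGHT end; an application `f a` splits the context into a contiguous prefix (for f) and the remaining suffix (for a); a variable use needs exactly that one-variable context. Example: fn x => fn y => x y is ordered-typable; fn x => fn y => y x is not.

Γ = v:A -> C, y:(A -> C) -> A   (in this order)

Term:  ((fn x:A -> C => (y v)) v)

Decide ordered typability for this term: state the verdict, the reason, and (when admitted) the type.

no — needs contraction — v ×2; unused: x — weakening required
counts: v: 2, y: 1, x (λ-bound): 0
left-to-right use order: y, v, v
typing: the term checks, with type A
summary: ordered ✗ · linear ✗ · affine ✗ · relevant ✗ · unrestricted ✓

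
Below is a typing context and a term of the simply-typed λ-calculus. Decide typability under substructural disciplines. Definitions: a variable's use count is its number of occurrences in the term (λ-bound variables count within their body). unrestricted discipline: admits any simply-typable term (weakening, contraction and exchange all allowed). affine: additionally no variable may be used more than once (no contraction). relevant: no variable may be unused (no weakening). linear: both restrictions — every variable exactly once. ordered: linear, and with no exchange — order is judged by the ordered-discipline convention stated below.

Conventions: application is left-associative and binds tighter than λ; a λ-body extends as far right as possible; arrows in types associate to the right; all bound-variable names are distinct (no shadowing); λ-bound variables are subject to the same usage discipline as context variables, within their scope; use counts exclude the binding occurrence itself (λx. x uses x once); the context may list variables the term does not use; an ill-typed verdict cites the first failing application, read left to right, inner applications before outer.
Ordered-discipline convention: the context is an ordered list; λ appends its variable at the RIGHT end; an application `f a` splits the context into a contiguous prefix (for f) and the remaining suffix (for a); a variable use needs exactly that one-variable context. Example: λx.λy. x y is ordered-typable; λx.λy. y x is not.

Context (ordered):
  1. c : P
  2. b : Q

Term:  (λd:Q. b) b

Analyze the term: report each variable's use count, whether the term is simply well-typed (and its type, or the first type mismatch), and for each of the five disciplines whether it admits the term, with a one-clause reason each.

counts: c=0, b=2, d (λ-bound)=0
left-to-right use order: b, b
typing: ✓ — Q
ordered: ✗ — needs contraction — b ×2; unused: c, d — weakening required
linear: ✗ — needs contraction — b ×2; unused: c, d — weakening required
affine: ✗ — needs contraction — b ×2
relevant: ✗ — unused: c, d — weakening required
unrestricted: ✓ — simply typable at Q; W, C, E all held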